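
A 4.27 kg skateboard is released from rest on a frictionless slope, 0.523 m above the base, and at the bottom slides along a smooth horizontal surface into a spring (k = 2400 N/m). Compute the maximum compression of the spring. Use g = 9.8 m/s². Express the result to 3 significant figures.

At max compression the skateboard is momentarily at rest: mgh = ½kx²
x = √(2mgh/k) = √(2 × 4.27 × 9.8 × 0.523 / 2400) = 0.1350 m

x = 0.135 m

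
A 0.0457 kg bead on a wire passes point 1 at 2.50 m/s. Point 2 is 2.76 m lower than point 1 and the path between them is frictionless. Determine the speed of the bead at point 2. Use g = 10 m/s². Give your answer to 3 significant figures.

Mechanical energy is conserved (no friction): ½mv₀² + mgh = ½mv²
v² = v₀² + 2gh = (2.50)² + 2(10)(2.76) = 61.450
v = √61.450 = 7.839 m/s

v = 7.84 m/s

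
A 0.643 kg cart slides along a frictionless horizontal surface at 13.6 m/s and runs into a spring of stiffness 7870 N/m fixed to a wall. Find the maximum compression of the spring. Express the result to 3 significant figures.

x = 0.123 m

Conservation of energy between contact and max compression: ½mv² = ½kx²
x = v√(m/k) = 13.6 × √(0.643/7870) = 0.1229 m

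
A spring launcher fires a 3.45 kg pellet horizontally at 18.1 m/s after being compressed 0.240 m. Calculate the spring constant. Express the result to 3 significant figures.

Energy stored in the spring equals the launch KE: ½kx² = ½mv²
k = mv²/x² = (3.45)(18.1)²/(0.240)² = 19622 N/m

k = 19600 N/m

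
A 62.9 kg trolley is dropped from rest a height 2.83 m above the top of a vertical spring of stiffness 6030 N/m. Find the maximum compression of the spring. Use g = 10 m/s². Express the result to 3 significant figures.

x = 0.880 m

Let x be the compression. The total drop is H + x, and the trolley is instantaneously at rest at max compression, so energy conservation gives:
mg(H + x) = ½kx²
½(6030)x² − (62.9)(10)x − (62.9)(10)(2.83) = 0
3015x² − 629.0x − 1780 = 0
x = [629.0 + √(395641 + 2.1468e+07)]/(2 × 3015) = 0.8797 m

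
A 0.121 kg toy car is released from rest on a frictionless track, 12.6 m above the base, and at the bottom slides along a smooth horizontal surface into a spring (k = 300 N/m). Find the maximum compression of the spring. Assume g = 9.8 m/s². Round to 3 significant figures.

x = 0.316 m

At max compression the car is momentarily at rest: mgh = ½kx²
x = √(2mgh/k) = √(2 × 0.121 × 9.8 × 12.6 / 300) = 0.3156 m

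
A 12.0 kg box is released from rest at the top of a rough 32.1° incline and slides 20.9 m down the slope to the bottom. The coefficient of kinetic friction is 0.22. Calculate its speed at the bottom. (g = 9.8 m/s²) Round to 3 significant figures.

v = 11.9 m/s

Taking the bottom as reference, mgh = ½mv² + μ_k N L with h = L sinθ, N = mg cosθ:
mgh = mgL sinθ = (12.0)(9.8)(20.9)sin32.1° = 1306.1 J
W_f = μ_k mg cosθ · L = (0.22)(12.0)(9.8)cos32.1°·20.9 = 458.1 J
½mv² = 1306.1 − 458.1 = 848.03 J
v = √(2 × 848.03/12.0) = 11.89 m/s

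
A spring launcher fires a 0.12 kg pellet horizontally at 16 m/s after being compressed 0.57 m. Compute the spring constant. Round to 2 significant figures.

k = 95 N/m

½kx² = ½mv²
k = mv²/x² = (0.12)(16)²/(0.57)² = 94.55 N/m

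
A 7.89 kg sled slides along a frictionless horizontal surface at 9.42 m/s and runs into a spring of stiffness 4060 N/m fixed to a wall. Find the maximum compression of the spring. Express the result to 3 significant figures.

All KE is stored as spring PE at maximum compression: ½mv² = ½kx²
x = v√(m/k) = 9.42 × √(7.89/4060) = 0.4153 m

x = 0.415 m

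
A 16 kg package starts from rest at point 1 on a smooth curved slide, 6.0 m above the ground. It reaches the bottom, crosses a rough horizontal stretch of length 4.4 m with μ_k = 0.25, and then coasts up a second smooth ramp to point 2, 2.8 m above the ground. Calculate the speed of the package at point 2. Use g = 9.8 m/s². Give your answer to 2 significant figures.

Energy at 1: mgh₁ = (16)(9.8)(6.0) = 940.80 J
Friction loss: W_f = μ_k mg d = 172.5 J
At 2: ½mv² + mgh₂ = mgh₁ − W_f
½mv² = 940.80 − 172.5 − 439.04 = 329.28 J
v = √(2 × 329.28/16) = 6.416 m/s

v = 6.4 m/s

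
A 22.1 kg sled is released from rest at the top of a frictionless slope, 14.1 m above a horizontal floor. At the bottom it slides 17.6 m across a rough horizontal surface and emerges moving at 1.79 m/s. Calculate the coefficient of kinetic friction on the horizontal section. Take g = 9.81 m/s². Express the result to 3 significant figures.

Energy at the top = energy at the end + work done against friction:
mgh = ½mv² + μ_k m g d
mgh = 3056.9 J; ½mv² = 35.405 J
W_f = 3056.9 − 35.405 = 3021 J
μ_k = W_f/(mg·d) = 3021/(216.8 × 17.6) = 0.7919

μ_k = 0.792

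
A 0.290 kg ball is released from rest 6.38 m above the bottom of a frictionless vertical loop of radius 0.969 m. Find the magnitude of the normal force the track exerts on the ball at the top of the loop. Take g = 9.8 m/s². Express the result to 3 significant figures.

N = 23.2 N

Energy from release to top (height 2r): mgh = ½mv_top² + mg(2r)
v_top² = 2g(h − 2r) = 2(9.8)(6.38 − 1.938) = 87.063 m²/s²
At the top, both N and weight point toward the centre: N + mg = mv_top²/r
N = m(v_top²/r − g) = 0.290(87.063/0.969 − 9.8) = 23.21 N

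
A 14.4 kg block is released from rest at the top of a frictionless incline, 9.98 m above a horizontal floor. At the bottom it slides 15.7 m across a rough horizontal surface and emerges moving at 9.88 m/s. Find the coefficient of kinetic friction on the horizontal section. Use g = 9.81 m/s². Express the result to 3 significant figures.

Energy bookkeeping (friction removes W_f = μ_k N d):
mgh = ½mv² + μ_k m g d
mgh = 1409.8 J; ½mv² = 702.82 J
W_f = 1409.8 − 702.82 = 707.0 J
μ_k = W_f/(mg·d) = 707.0/(141.3 × 15.7) = 0.3188

μ_k = 0.319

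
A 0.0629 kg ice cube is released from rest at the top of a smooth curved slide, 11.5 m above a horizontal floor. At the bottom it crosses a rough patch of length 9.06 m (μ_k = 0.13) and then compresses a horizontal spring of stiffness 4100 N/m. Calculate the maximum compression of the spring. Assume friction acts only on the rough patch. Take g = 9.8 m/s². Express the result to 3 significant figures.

x = 0.0557 m

Initial energy: E₁ = mgh = (0.0629)(9.8)(11.5) = 7.0888 J
Friction removes W_f = μ_k mg d = (0.13)(0.0629)(9.8)(9.06) = 0.7260 J
Energy reaching the spring: E = 7.0888 − 0.7260 = 6.3628 J
At max compression ½kx² = E ⇒ x = √(2E/k) = √(2 × 6.3628/4100) = 0.05571 m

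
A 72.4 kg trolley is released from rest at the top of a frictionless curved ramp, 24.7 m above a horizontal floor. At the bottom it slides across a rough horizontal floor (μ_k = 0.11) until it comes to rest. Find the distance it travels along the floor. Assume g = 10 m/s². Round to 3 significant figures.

Energy bookkeeping (friction removes W_f = μ_k N d):
At rest all PE has been dissipated by friction: mgh = μ_k m g d
d = h/μ_k = 24.7/0.11 = 224.5 m

d = 225 m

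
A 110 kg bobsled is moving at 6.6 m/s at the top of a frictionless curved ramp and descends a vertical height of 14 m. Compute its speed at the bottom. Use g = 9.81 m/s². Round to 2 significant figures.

v = 18 m/s

Energy conservation between the two points: ½mv₀² + mgh = ½mv²
The mass cancels from both sides.
v² = v₀² + 2gh = (6.6)² + 2(9.81)(14) = 318.24
v = √318.24 = 17.84 m/s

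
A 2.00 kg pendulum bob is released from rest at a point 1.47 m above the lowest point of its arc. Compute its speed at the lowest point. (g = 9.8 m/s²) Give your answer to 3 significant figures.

v = 5.37 m/s

Energy conservation between the two points: mgh = ½mv²
The mass cancels from both sides.
v = √(2gh) = √(2 × 9.8 × 1.47) = √28.812 = 5.368 m/s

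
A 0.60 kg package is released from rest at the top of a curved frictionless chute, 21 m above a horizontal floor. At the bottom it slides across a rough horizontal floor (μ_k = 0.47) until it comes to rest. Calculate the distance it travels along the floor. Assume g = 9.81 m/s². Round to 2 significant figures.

Applying the work–energy principle:
At rest all PE has been dissipated by friction: mgh = μ_k m g d
d = h/μ_k = 21/0.47 = 44.68 m

d = 45 m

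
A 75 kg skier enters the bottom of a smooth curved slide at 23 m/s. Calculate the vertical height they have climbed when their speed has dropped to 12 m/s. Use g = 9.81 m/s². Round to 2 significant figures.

Energy balance between the two points: ½mv₁² = ½mv₂² + mgh
h = (v₁² − v₂²)/(2g) = (23² − 12²)/(2 × 9.81) = 19.62 m

h = 20 m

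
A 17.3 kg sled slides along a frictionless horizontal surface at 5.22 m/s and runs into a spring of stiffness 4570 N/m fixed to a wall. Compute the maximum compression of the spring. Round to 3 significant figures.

x = 0.321 m

All KE is stored as spring PE at maximum compression: ½mv² = ½kx²
x = v√(m/k) = 5.22 × √(17.3/4570) = 0.3212 m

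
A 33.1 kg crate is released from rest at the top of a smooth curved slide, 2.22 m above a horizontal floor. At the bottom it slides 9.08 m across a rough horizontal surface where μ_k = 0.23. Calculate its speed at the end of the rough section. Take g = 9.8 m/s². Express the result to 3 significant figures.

Energy bookkeeping (friction removes W_f = μ_k N d):
mgh = ½mv² + μ_k m g d
W_f = μ_k mg d = (0.23)(33.1)(9.8)(9.08) = 677.4 J
½mv² = mgh − W_f = 720.12 − 677.4 = 42.688 J
v = √(2 × 42.688/33.1) = 1.606 m/s

v = 1.61 m/s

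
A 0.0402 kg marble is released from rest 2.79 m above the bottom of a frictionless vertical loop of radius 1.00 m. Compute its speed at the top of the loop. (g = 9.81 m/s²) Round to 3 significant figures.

Energy conservation: mgh = ½mv_top² + mg(2r)
v_top² = 2g(h − 2r) = 2(9.81)(2.79 − 2.000) = 15.50
v_top = 3.937 m/s

v = 3.94 m/s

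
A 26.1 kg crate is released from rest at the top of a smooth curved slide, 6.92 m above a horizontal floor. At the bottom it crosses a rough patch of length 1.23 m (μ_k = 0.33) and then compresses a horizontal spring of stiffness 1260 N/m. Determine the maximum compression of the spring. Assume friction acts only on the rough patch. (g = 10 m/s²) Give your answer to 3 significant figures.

Initial energy: E₁ = mgh = (26.1)(10)(6.92) = 1806.1 J
Friction removes W_f = μ_k mg d = (0.33)(26.1)(10)(1.23) = 105.9 J
Energy reaching the spring: E = 1806.1 − 105.9 = 1700.2 J
At max compression ½kx² = E ⇒ x = √(2E/k) = √(2 × 1700.2/1260) = 1.643 m

x = 1.64 m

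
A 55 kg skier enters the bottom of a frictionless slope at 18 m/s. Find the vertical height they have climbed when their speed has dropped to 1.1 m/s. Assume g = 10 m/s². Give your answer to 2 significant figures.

h = 16 m

Conservation of energy: ½mv₁² = ½mv₂² + mgh
h = (v₁² − v₂²)/(2g) = (18² − 1.1²)/(2 × 10) = 16.14 m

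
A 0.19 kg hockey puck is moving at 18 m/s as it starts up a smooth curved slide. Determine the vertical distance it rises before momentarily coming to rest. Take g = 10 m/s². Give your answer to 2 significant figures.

h = 16 m

By energy conservation, ½mv² = mgh
h = v²/(2g) = 18²/(2 × 10) = 16.20 m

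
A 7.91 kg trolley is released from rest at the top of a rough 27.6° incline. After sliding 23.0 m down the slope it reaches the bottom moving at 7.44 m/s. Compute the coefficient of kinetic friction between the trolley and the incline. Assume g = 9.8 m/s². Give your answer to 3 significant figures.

The energy dissipated by friction is the PE lost minus the KE gained:
mgL sinθ = 826.02 J; ½mv² = 218.92 J
W_f = 826.02 − 218.92 = 607.1 J
μ_k = W_f/(mg cosθ · L) = 607.1/(68.70 × 23.0) = 0.3842

μ_k = 0.384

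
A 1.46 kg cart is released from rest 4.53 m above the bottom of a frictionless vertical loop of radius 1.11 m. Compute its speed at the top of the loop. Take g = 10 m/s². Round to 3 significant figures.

v = 6.80 m/s

Energy conservation: mgh = ½mv_top² + mg(2r)
v_top² = 2g(h − 2r) = 2(10)(4.53 − 2.220) = 46.20
v_top = 6.797 m/s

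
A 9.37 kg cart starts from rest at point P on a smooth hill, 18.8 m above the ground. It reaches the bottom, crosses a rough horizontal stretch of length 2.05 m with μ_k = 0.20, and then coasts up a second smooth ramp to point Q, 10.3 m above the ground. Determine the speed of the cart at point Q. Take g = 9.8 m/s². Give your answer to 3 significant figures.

Energy at P: mgh₁ = (9.37)(9.8)(18.8) = 1726.3 J
Friction loss: W_f = μ_k mg d = 37.65 J
At Q: ½mv² + mgh₂ = mgh₁ − W_f
½mv² = 1726.3 − 37.65 − 945.81 = 742.87 J
v = √(2 × 742.87/9.37) = 12.59 m/s

v = 12.6 m/s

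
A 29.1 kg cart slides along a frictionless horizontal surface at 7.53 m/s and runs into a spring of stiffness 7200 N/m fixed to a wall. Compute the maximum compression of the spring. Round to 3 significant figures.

At max compression the cart is momentarily at rest: ½mv² = ½kx²
x = v√(m/k) = 7.53 × √(29.1/7200) = 0.4787 m

x = 0.479 m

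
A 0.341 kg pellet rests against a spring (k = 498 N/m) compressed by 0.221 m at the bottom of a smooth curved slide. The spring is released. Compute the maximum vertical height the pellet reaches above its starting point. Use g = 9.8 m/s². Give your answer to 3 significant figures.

All spring PE becomes gravitational PE at the highest point: ½kx² = mgh
h = kx²/(2mg) = (498)(0.221)²/(2 × 0.341 × 9.8) = 3.639 m

h = 3.64 m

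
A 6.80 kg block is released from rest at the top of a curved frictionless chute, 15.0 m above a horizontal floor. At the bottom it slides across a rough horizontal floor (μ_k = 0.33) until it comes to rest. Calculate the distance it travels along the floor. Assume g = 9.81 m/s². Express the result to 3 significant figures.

Energy bookkeeping (friction removes W_f = μ_k N d):
At rest all PE has been dissipated by friction: mgh = μ_k m g d
d = h/μ_k = 15.0/0.33 = 45.45 m

d = 45.5 m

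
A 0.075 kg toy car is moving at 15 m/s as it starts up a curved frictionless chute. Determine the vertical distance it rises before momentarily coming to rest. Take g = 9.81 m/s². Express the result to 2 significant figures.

h = 11 m

By energy conservation, ½mv² = mgh
h = v²/(2g) = 15²/(2 × 9.81) = 11.47 m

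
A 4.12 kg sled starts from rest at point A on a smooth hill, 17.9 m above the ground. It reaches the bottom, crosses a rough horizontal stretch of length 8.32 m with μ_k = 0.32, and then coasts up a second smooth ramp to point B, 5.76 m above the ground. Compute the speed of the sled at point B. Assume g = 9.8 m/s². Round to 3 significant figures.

v = 13.6 m/s

Energy at A: mgh₁ = (4.12)(9.8)(17.9) = 722.73 J
Friction loss: W_f = μ_k mg d = 107.5 J
At B: ½mv² + mgh₂ = mgh₁ − W_f
½mv² = 722.73 − 107.5 − 232.57 = 382.67 J
v = √(2 × 382.67/4.12) = 13.63 m/s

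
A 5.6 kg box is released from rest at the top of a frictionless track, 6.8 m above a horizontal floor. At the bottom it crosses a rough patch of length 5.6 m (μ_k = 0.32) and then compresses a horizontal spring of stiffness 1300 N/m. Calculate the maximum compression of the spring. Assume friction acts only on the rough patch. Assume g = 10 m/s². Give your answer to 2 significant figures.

Initial energy: E₁ = mgh = (5.6)(10)(6.8) = 380.80 J
Friction removes W_f = μ_k mg d = (0.32)(5.6)(10)(5.6) = 100.4 J
Energy reaching the spring: E = 380.80 − 100.4 = 280.45 J
At max compression ½kx² = E ⇒ x = √(2E/k) = √(2 × 280.45/1300) = 0.6569 m

x = 0.66 m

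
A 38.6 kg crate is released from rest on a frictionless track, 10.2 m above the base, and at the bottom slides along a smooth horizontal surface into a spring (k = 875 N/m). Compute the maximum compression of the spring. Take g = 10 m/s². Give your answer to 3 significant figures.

At max compression the crate is momentarily at rest: mgh = ½kx²
x = √(2mgh/k) = √(2 × 38.6 × 10 × 10.2 / 875) = 3.000 m

x = 3.00 m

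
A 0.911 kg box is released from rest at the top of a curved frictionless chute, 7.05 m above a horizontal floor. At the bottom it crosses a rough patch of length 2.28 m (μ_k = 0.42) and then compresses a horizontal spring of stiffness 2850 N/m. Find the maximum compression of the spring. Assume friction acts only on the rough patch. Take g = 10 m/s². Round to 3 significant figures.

Initial energy: E₁ = mgh = (0.911)(10)(7.05) = 64.225 J
Friction removes W_f = μ_k mg d = (0.42)(0.911)(10)(2.28) = 8.724 J
Energy reaching the spring: E = 64.225 − 8.724 = 55.502 J
At max compression ½kx² = E ⇒ x = √(2E/k) = √(2 × 55.502/2850) = 0.1974 m

x = 0.197 m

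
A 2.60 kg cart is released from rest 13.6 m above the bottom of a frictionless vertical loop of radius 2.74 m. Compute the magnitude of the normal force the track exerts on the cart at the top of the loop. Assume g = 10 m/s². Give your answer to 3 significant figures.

Energy from release to top (height 2r): mgh = ½mv_top² + mg(2r)
v_top² = 2g(h − 2r) = 2(10)(13.6 − 5.480) = 162.40 m²/s²
At the top, both N and weight point toward the centre: N + mg = mv_top²/r
N = m(v_top²/r − g) = 2.60(162.40/2.74 − 10) = 128.1 N

N = 128 N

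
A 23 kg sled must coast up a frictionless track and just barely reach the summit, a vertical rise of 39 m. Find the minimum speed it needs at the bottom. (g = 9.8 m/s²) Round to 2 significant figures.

At the top it is momentarily at rest, so all KE converts to PE: ½mv² = mgh
v = √(2gh) = √(2 × 9.8 × 39) = 27.65 m/s

v = 28 m/s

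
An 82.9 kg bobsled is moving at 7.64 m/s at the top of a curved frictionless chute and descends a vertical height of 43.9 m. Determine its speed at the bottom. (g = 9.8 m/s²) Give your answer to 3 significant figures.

Mechanical energy is conserved (no friction): ½mv₀² + mgh = ½mv²
v² = v₀² + 2gh = (7.64)² + 2(9.8)(43.9) = 918.81
v = √918.81 = 30.31 m/s

v = 30.3 m/s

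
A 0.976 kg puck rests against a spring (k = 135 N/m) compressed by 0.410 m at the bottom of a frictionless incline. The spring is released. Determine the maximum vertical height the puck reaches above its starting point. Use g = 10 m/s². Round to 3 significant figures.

h = 1.16 m

Energy conservation from release to the highest point: ½kx² = mgh
h = kx²/(2mg) = (135)(0.410)²/(2 × 0.976 × 10) = 1.163 m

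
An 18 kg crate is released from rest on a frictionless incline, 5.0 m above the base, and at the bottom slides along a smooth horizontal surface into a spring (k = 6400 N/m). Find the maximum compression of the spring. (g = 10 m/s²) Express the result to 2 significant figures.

x = 0.53 m

At max compression the crate is momentarily at rest: mgh = ½kx²
x = √(2mgh/k) = √(2 × 18 × 10 × 5.0 / 6400) = 0.5303 m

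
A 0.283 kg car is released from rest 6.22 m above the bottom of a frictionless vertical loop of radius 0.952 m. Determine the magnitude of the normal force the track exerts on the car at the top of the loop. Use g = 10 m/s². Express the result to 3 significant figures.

N = 22.8 N

Energy from release to top (height 2r): mgh = ½mv_top² + mg(2r)
v_top² = 2g(h − 2r) = 2(10)(6.22 − 1.904) = 86.320 m²/s²
At the top, both N and weight point toward the centre: N + mg = mv_top²/r
N = m(v_top²/r − g) = 0.283(86.320/0.952 − 10) = 22.83 N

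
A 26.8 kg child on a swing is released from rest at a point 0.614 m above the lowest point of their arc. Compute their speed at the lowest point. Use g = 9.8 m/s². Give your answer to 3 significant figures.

v = 3.47 m/s

Equating total energy at the two states: mgh = ½mv²
The mass cancels from both sides.
v = √(2gh) = √(2 × 9.8 × 0.614) = √12.034 = 3.469 m/s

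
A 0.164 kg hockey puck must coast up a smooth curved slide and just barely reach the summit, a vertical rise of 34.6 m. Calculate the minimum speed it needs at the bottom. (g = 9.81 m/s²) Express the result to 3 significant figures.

At the top it is momentarily at rest, so all KE converts to PE: ½mv² = mgh
v = √(2gh) = √(2 × 9.81 × 34.6) = 26.05 m/s

v = 26.1 m/s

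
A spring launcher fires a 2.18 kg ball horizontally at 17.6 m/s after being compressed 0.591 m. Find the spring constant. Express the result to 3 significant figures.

Spring PE at full compression equals KE at release: ½kx² = ½mv²
k = mv²/x² = (2.18)(17.6)²/(0.591)² = 1933 N/m

k = 1930 N/m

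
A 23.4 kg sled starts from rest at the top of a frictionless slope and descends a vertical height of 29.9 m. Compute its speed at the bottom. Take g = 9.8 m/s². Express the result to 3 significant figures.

v = 24.2 m/s

Energy conservation between the two points: mgh = ½mv²
v = √(2gh) = √(2 × 9.8 × 29.9) = √586.04 = 24.21 m/s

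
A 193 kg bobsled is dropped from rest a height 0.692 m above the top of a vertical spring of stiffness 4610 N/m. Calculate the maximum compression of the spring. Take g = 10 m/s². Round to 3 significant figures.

x = 1.29 m

Let x be the compression. The total drop is H + x, and the bobsled is instantaneously at rest at max compression, so energy conservation gives:
mg(H + x) = ½kx²
½(4610)x² − (193)(10)x − (193)(10)(0.692) = 0
2305x² − 1930x − 1336 = 0
x = [1930 + √(3.725e+06 + 1.2314e+07)]/(2 × 2305) = 1.287 m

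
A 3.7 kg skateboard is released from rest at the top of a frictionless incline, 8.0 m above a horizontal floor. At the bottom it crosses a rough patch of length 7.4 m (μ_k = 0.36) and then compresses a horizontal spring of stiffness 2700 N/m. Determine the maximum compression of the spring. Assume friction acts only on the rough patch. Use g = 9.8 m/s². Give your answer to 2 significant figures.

Initial energy: E₁ = mgh = (3.7)(9.8)(8.0) = 290.08 J
Friction removes W_f = μ_k mg d = (0.36)(3.7)(9.8)(7.4) = 96.60 J
Energy reaching the spring: E = 290.08 − 96.60 = 193.48 J
At max compression ½kx² = E ⇒ x = √(2E/k) = √(2 × 193.48/2700) = 0.3786 m

x = 0.38 m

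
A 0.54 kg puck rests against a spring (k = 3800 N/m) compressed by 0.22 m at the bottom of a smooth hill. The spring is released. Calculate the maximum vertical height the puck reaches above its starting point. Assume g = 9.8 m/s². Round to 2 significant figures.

Energy conservation from release to the highest point: ½kx² = mgh
h = kx²/(2mg) = (3800)(0.22)²/(2 × 0.54 × 9.8) = 17.38 m

h = 17 m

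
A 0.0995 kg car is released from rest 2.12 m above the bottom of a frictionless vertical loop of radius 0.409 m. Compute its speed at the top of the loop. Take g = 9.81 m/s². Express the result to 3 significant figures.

Energy conservation: mgh = ½mv_top² + mg(2r)
v_top² = 2g(h − 2r) = 2(9.81)(2.12 − 0.8180) = 25.55
v_top = 5.054 m/s

v = 5.05 m/s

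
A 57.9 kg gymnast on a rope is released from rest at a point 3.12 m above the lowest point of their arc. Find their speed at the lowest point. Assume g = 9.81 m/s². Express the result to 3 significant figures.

v = 7.82 m/s

Equating total energy at the two states: mgh = ½mv²
v = √(2gh) = √(2 × 9.81 × 3.12) = √61.214 = 7.824 m/s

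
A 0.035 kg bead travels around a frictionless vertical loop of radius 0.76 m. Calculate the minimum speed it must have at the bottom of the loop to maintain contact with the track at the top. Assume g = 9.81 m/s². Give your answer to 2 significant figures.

v = 6.1 m/s

At the top: mg = mv_top²/r ⇒ v_top² = gr = 7.456 m²/s²
Energy from bottom to top (height 2r): ½mv_bot² = ½mv_top² + mg(2r)
v_bot² = gr + 4gr = 5gr = 37.28
v_bot = √(5gr) = 6.106 m/s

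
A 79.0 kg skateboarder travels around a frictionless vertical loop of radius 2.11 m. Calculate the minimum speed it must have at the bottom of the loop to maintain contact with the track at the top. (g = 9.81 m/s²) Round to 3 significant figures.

At the top: mg = mv_top²/r ⇒ v_top² = gr = 20.70 m²/s²
Energy from bottom to top (height 2r): ½mv_bot² = ½mv_top² + mg(2r)
v_bot² = gr + 4gr = 5gr = 103.5
v_bot = √(5gr) = 10.17 m/s

v = 10.2 m/s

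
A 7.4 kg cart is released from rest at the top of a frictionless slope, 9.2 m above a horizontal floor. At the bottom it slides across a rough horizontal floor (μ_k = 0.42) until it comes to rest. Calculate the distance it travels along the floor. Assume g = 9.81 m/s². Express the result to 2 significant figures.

Energy at the top = energy at the end + work done against friction:
At rest all PE has been dissipated by friction: mgh = μ_k m g d
d = h/μ_k = 9.2/0.42 = 21.90 m

d = 22 m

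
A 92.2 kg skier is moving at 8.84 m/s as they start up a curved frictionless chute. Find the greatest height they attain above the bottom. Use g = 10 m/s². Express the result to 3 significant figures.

Setting KE at the bottom equal to PE gained: ½mv² = mgh
h = v²/(2g) = 8.84²/(2 × 10) = 3.907 m

h = 3.91 m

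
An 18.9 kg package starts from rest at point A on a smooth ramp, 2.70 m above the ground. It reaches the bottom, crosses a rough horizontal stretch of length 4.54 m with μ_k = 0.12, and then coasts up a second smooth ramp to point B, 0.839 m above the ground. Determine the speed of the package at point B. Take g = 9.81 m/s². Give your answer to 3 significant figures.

v = 5.08 m/s

Energy at A: mgh₁ = (18.9)(9.81)(2.70) = 500.60 J
Friction loss: W_f = μ_k mg d = 101.0 J
At B: ½mv² + mgh₂ = mgh₁ − W_f
½mv² = 500.60 − 101.0 − 155.56 = 244.04 J
v = √(2 × 244.04/18.9) = 5.082 m/s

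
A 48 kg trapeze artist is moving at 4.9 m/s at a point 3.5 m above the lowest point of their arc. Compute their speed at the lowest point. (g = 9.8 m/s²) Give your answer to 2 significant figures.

By conservation of mechanical energy, ½mv₀² + mgh = ½mv²
The mass cancels from both sides.
v² = v₀² + 2gh = (4.9)² + 2(9.8)(3.5) = 92.610
v = √92.610 = 9.623 m/s

v = 9.6 m/s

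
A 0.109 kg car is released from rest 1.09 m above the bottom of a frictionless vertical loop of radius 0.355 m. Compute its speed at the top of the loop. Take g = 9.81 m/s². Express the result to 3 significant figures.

v = 2.73 m/s

Energy conservation: mgh = ½mv_top² + mg(2r)
v_top² = 2g(h − 2r) = 2(9.81)(1.09 − 0.7100) = 7.456
v_top = 2.730 m/s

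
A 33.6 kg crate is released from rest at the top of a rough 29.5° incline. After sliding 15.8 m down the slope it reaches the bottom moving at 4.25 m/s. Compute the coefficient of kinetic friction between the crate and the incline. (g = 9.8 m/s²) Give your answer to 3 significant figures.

Energy balance down the incline: mg L sinθ − ½mv² = μ_k (mg cosθ) L
mgL sinθ = 2561.9 J; ½mv² = 303.45 J
W_f = 2561.9 − 303.45 = 2258 J
μ_k = W_f/(mg cosθ · L) = 2258/(286.6 × 15.8) = 0.4988

μ_k = 0.499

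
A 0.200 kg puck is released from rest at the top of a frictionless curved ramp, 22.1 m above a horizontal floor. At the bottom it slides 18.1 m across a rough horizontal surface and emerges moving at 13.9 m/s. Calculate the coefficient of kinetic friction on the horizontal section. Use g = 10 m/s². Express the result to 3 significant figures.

Energy bookkeeping (friction removes W_f = μ_k N d):
mgh = ½mv² + μ_k m g d
mgh = 44.200 J; ½mv² = 19.321 J
W_f = 44.200 − 19.321 = 24.88 J
μ_k = W_f/(mg·d) = 24.88/(2.000 × 18.1) = 0.6873

μ_k = 0.687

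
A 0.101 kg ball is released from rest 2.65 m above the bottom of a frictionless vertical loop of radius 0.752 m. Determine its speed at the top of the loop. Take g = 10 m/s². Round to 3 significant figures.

Energy conservation: mgh = ½mv_top² + mg(2r)
v_top² = 2g(h − 2r) = 2(10)(2.65 − 1.504) = 22.92
v_top = 4.787 m/s

v = 4.79 m/s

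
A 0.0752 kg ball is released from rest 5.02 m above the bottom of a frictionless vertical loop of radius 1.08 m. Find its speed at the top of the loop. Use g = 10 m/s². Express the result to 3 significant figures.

Energy conservation: mgh = ½mv_top² + mg(2r)
v_top² = 2g(h − 2r) = 2(10)(5.02 − 2.160) = 57.20
v_top = 7.563 m/s

v = 7.56 m/s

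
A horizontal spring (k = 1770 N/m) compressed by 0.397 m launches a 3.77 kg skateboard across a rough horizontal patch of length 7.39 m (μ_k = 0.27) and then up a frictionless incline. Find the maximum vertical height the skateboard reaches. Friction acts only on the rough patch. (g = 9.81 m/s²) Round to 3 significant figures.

h = 1.78 m

Spring energy: E₀ = ½kx² = ½(1770)(0.397)² = 139.48 J
Friction: W_f = μ_k mg d = (0.27)(3.77)(9.81)(7.39) = 73.79 J
Energy at base of ramp: E = 139.48 − 73.79 = 65.690 J
At max height all remaining energy is PE: mgh = E ⇒ h = E/(mg) = 65.690/(3.77 × 9.81) = 1.776 m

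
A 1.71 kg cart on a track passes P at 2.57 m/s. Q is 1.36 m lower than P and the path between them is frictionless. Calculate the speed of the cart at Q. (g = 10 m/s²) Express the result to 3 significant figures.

v = 5.81 m/s

Equating total energy at the two states: ½mv₀² + mgh = ½mv²
v² = v₀² + 2gh = (2.57)² + 2(10)(1.36) = 33.805
v = √33.805 = 5.814 m/s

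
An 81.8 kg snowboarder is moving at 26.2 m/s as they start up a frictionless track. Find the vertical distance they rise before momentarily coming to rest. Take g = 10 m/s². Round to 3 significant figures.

h = 34.3 m

Setting KE at the bottom equal to PE gained: ½mv² = mgh
h = v²/(2g) = 26.2²/(2 × 10) = 34.32 m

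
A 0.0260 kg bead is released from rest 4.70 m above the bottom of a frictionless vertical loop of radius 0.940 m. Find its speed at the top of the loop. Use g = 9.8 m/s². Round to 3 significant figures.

Energy conservation: mgh = ½mv_top² + mg(2r)
v_top² = 2g(h − 2r) = 2(9.8)(4.70 − 1.880) = 55.27
v_top = 7.435 m/s

v = 7.43 m/s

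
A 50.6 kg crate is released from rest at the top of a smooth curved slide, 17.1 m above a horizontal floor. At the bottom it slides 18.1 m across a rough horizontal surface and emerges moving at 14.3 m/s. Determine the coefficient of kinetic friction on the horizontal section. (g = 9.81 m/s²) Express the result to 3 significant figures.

μ_k = 0.369

Energy at the top = energy at the end + work done against friction:
mgh = ½mv² + μ_k m g d
mgh = 8488.2 J; ½mv² = 5173.6 J
W_f = 8488.2 − 5173.6 = 3315 J
μ_k = W_f/(mg·d) = 3315/(496.4 × 18.1) = 0.3689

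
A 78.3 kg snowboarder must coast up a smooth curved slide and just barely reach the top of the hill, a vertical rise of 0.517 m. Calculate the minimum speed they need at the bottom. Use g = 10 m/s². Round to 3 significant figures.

At the top they are momentarily at rest, so all KE converts to PE: ½mv² = mgh
v = √(2gh) = √(2 × 10 × 0.517) = 3.216 m/s

v = 3.22 m/s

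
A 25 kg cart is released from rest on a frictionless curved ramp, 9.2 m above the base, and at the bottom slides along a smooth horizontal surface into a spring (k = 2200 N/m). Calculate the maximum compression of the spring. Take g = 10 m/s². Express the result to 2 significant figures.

Energy conservation (no friction) from release to max compression: mgh = ½kx²
x = √(2mgh/k) = √(2 × 25 × 10 × 9.2 / 2200) = 1.446 m

x = 1.4 m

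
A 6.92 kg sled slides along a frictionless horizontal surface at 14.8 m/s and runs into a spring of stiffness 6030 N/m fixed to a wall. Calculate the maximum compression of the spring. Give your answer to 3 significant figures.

x = 0.501 m

All KE is stored as spring PE at maximum compression: ½mv² = ½kx²
x = v√(m/k) = 14.8 × √(6.92/6030) = 0.5014 m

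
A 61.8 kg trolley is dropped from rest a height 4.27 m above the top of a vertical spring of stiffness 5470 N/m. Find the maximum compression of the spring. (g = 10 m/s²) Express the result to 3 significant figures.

Let x be the compression. The total drop is H + x, and the trolley is instantaneously at rest at max compression, so energy conservation gives:
mg(H + x) = ½kx²
½(5470)x² − (61.8)(10)x − (61.8)(10)(4.27) = 0
2735x² − 618.0x − 2639 = 0
x = [618.0 + √(381924 + 2.8869e+07)]/(2 × 2735) = 1.102 m

x = 1.10 m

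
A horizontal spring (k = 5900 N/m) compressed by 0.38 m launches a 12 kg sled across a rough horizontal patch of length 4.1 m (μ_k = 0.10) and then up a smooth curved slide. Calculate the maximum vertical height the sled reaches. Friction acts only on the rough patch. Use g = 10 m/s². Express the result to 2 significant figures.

h = 3.1 m

Spring energy: E₀ = ½kx² = ½(5900)(0.38)² = 425.98 J
Friction: W_f = μ_k mg d = (0.10)(12)(10)(4.1) = 49.20 J
Energy at base of ramp: E = 425.98 − 49.20 = 376.78 J
At max height all remaining energy is PE: mgh = E ⇒ h = E/(mg) = 376.78/(12 × 10) = 3.140 m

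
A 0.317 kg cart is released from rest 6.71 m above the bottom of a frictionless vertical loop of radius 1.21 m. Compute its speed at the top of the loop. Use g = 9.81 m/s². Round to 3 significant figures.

v = 9.17 m/s

Energy conservation: mgh = ½mv_top² + mg(2r)
v_top² = 2g(h − 2r) = 2(9.81)(6.71 − 2.420) = 84.17
v_top = 9.174 m/s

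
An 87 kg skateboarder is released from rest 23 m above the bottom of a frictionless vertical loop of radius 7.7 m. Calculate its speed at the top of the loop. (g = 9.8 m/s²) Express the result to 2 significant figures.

v = 12 m/s

Energy conservation: mgh = ½mv_top² + mg(2r)
v_top² = 2g(h − 2r) = 2(9.8)(23 − 15.40) = 149.0
v_top = 12.20 m/s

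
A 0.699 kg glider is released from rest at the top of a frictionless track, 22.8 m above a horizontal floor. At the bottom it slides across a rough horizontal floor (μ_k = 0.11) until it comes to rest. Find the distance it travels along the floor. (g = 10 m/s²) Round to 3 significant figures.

d = 207 m

Energy at the top = energy at the end + work done against friction:
At rest all PE has been dissipated by friction: mgh = μ_k m g d
d = h/μ_k = 22.8/0.11 = 207.3 m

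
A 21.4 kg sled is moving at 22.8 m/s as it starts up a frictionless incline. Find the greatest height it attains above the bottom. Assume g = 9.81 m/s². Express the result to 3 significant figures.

h = 26.5 m

By energy conservation, ½mv² = mgh
h = v²/(2g) = 22.8²/(2 × 9.81) = 26.50 m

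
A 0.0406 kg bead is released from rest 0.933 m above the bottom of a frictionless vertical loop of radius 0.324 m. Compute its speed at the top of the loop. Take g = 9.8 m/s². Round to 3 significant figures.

v = 2.36 m/s

Energy conservation: mgh = ½mv_top² + mg(2r)
v_top² = 2g(h − 2r) = 2(9.8)(0.933 − 0.6480) = 5.586
v_top = 2.363 m/s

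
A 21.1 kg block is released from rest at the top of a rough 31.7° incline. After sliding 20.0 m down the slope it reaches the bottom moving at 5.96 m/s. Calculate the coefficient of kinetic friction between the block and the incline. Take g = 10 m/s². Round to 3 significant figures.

mgh = ½mv² + μ_k (mg cosθ) L, with h = L sinθ
mgL sinθ = 2217.5 J; ½mv² = 374.75 J
W_f = 2217.5 − 374.75 = 1843 J
μ_k = W_f/(mg cosθ · L) = 1843/(179.5 × 20.0) = 0.5132

μ_k = 0.513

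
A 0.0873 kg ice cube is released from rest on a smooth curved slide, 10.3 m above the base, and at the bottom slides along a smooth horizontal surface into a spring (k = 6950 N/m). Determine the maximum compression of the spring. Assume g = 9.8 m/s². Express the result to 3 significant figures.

x = 0.0504 m

At max compression the cube is momentarily at rest: mgh = ½kx²
x = √(2mgh/k) = √(2 × 0.0873 × 9.8 × 10.3 / 6950) = 0.05036 m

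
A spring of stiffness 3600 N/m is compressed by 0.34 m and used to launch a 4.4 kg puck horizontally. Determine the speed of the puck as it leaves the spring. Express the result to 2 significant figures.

v = 9.7 m/s

Spring PE converts entirely to kinetic energy: ½kx² = ½mv²
v = x√(k/m) = 0.34 × √(3600/4.4) = 9.725 m/s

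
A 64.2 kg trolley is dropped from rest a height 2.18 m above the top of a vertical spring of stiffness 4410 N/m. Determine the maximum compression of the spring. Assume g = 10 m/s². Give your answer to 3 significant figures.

x = 0.955 m

Let x be the compression. The total drop is H + x, and the trolley is instantaneously at rest at max compression, so energy conservation gives:
mg(H + x) = ½kx²
½(4410)x² − (64.2)(10)x − (64.2)(10)(2.18) = 0
2205x² − 642.0x − 1400 = 0
x = [642.0 + √(412164 + 1.2344e+07)]/(2 × 2205) = 0.9555 m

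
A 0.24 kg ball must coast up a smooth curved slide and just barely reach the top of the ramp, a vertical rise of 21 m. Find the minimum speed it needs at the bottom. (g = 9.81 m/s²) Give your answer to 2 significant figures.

v = 20 m/s

At the top it is momentarily at rest, so all KE converts to PE: ½mv² = mgh
v = √(2gh) = √(2 × 9.81 × 21) = 20.30 m/s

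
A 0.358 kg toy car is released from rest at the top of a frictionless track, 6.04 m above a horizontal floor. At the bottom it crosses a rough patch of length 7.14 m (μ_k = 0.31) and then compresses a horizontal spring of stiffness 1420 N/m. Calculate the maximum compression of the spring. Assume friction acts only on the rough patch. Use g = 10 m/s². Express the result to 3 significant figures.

x = 0.139 m

Initial energy: E₁ = mgh = (0.358)(10)(6.04) = 21.623 J
Friction removes W_f = μ_k mg d = (0.31)(0.358)(10)(7.14) = 7.924 J
Energy reaching the spring: E = 21.623 − 7.924 = 13.699 J
At max compression ½kx² = E ⇒ x = √(2E/k) = √(2 × 13.699/1420) = 0.1389 m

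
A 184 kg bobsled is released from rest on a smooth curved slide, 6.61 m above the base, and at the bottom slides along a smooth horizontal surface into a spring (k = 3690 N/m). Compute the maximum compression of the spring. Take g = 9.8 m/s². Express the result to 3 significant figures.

x = 2.54 m

At max compression the bobsled is momentarily at rest: mgh = ½kx²
x = √(2mgh/k) = √(2 × 184 × 9.8 × 6.61 / 3690) = 2.542 m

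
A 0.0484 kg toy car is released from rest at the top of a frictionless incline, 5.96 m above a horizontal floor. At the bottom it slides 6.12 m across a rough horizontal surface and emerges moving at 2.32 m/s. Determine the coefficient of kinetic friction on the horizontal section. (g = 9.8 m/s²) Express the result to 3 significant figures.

μ_k = 0.929

Energy bookkeeping (friction removes W_f = μ_k N d):
mgh = ½mv² + μ_k m g d
mgh = 2.8269 J; ½mv² = 0.13025 J
W_f = 2.8269 − 0.13025 = 2.697 J
μ_k = W_f/(mg·d) = 2.697/(0.4743 × 6.12) = 0.9290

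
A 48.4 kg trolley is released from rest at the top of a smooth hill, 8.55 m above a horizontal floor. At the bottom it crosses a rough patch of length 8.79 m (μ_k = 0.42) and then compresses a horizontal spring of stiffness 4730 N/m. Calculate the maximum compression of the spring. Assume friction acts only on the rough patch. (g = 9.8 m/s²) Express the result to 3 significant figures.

x = 0.987 m

Initial energy: E₁ = mgh = (48.4)(9.8)(8.55) = 4055.4 J
Friction removes W_f = μ_k mg d = (0.42)(48.4)(9.8)(8.79) = 1751 J
Energy reaching the spring: E = 4055.4 − 1751 = 2304.3 J
At max compression ½kx² = E ⇒ x = √(2E/k) = √(2 × 2304.3/4730) = 0.9871 m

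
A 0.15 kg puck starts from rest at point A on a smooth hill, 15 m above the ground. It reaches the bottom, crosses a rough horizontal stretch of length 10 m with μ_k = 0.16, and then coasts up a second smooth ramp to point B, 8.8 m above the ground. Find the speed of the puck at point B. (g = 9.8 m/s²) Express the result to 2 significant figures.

Energy at A: mgh₁ = (0.15)(9.8)(15) = 22.050 J
Friction loss: W_f = μ_k mg d = 2.352 J
At B: ½mv² + mgh₂ = mgh₁ − W_f
½mv² = 22.050 − 2.352 − 12.936 = 6.7620 J
v = √(2 × 6.7620/0.15) = 9.495 m/s

v = 9.5 m/s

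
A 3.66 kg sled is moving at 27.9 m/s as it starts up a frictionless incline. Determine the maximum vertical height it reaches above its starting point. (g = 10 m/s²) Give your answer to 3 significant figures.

h = 38.9 m

Setting KE at the bottom equal to PE gained: ½mv² = mgh
h = v²/(2g) = 27.9²/(2 × 10) = 38.92 m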